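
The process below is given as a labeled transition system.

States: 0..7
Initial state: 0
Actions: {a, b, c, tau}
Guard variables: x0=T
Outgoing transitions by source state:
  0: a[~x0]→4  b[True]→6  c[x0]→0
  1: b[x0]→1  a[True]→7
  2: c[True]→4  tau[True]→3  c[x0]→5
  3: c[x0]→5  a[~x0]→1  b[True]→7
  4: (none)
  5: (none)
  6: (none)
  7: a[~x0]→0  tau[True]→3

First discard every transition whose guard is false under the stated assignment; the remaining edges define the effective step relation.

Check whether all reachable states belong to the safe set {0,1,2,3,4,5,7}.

Safe = {0,1,2,3,4,5,7}
Reachable = {0,6}
  0: ✓
  6: VIOLATES
witness against invariant: b → 6

Answer: INVARIANT VIOLATED at state 6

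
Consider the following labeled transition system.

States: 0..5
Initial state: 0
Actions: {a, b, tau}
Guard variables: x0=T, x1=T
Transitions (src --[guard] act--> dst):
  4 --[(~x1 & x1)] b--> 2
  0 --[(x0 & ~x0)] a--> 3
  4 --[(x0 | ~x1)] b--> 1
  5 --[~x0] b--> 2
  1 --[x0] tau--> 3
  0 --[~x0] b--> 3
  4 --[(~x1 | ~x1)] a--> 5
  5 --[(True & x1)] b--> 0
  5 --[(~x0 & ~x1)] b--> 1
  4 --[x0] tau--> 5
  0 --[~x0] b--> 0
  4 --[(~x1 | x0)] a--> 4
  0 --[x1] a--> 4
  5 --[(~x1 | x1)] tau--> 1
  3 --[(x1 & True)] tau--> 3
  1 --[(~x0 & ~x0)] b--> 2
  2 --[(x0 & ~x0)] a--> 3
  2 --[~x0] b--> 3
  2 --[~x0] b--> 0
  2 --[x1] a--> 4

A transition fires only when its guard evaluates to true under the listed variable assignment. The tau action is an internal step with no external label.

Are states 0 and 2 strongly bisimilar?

Compute ~ classes (split until stable):
  round 0: {{0,1,2,3,4,5}}
  round 1: {{0,2},{1,3},{4},{5}}
Fixed point at round 2; 4 class(es).
0∈{0,2}, 2∈{0,2}

Answer: BISIMILAR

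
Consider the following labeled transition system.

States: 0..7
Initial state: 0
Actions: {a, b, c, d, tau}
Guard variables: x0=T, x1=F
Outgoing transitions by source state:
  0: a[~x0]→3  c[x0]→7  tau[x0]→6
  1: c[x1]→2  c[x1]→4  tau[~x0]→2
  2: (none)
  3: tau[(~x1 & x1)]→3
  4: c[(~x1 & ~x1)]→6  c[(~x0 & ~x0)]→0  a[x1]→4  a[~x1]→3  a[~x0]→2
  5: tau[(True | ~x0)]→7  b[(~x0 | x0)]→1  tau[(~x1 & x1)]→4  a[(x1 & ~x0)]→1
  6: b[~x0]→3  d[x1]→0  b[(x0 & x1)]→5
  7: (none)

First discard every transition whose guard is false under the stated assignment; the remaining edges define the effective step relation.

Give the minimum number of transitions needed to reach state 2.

Layered search for 2:
  L0 = {0}
  L1 = {6,7}
2 never appears.

Answer: UNREACHABLE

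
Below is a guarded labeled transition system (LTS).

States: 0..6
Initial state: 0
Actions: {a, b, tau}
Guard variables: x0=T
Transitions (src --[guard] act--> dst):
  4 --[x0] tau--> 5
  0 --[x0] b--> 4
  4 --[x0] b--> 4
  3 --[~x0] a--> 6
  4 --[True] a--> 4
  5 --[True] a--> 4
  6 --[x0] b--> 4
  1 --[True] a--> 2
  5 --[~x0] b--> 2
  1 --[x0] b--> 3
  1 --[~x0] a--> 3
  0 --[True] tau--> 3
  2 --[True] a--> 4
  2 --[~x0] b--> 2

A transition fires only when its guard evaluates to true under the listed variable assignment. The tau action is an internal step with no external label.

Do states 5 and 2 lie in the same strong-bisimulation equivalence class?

Refine partition for ~:
  π0 = {{0,1,2,3,4,5,6}}
  π1 = {{0},{1},{2,5},{3},{4},{6}}
Fixed point at round 2; 6 class(es).
class of 5: {2,5}; class of 2: {2,5}

Answer: BISIMILAR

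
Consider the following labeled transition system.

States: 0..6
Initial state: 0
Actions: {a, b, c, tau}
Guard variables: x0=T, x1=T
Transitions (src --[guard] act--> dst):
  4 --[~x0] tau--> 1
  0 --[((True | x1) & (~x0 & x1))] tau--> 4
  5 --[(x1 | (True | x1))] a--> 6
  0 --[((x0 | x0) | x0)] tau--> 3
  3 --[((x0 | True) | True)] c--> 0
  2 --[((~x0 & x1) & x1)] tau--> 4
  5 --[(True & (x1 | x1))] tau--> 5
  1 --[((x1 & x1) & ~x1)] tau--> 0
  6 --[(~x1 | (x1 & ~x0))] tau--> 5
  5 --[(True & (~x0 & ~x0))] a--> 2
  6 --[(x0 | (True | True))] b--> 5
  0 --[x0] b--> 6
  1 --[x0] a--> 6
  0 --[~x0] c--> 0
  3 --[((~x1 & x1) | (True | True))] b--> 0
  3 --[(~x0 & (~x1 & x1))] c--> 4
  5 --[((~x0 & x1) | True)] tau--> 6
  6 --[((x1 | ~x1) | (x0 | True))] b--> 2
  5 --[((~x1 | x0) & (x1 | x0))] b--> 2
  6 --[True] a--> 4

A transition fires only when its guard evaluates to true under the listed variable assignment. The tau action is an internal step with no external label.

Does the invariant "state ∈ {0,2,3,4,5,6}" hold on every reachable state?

Answer: INVARIANT HOLDS

Working:
Inv-set: {0,2,3,4,5,6}
R = {0,2,3,4,5,6}
  0: ok
  2: ok
  3: ok
  4: ok
  5: ok
  6: ok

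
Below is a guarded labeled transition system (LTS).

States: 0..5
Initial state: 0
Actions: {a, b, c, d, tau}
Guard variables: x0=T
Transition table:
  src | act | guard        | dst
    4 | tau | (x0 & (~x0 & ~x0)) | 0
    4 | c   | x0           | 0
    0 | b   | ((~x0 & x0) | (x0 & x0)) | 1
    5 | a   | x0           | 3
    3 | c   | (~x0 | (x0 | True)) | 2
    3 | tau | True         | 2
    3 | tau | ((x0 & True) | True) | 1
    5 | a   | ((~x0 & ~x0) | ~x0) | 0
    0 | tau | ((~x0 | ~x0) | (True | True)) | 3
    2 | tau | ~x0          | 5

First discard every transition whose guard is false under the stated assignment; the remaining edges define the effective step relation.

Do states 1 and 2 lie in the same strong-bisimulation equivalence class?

Answer: BISIMILAR

Trace:
Refine partition for ~:
  π0 = {{0,1,2,3,4,5}}
  π1 = {{0},{1,2},{3},{4},{5}}
Fixed point at round 2; 5 class(es).
1∈{1,2}, 2∈{1,2}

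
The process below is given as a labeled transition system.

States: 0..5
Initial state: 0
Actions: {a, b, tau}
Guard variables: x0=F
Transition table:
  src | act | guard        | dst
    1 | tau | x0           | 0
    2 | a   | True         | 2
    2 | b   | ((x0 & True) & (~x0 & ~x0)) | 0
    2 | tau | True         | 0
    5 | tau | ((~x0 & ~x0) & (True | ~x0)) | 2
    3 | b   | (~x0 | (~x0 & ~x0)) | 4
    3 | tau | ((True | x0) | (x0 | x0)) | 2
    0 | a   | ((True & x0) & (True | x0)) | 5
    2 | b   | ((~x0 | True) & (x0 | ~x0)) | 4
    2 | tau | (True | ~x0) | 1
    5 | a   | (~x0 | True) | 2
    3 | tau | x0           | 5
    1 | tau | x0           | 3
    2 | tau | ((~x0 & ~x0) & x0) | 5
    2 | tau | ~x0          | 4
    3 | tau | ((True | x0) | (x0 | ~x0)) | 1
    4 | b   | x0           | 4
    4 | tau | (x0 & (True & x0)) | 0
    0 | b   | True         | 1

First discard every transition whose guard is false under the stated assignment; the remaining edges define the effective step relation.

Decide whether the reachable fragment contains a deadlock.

Reach set: {0,1}
  0: b→1  [1 out]
  1: ∅  [STUCK]
Path to 1: b

Answer: DEADLOCK at state 1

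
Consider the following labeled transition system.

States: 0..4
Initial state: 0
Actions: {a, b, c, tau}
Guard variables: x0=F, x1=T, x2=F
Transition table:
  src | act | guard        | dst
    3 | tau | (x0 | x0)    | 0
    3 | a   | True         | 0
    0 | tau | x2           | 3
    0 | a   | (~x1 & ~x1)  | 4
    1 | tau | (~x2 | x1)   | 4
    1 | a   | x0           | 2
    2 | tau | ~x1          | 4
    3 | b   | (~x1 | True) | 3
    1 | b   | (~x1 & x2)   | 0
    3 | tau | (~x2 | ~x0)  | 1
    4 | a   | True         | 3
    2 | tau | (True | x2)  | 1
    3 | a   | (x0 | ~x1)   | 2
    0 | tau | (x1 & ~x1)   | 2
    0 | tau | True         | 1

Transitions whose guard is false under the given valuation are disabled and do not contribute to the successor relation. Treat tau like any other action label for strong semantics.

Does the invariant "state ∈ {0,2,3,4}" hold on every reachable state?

Answer: INVARIANT VIOLATED at state 1

Analysis:
Inv-set: {0,2,3,4}
R = {0,1,3,4}
  0: safe
  1: ✗ unsafe
  3: safe
  4: safe
reach 1 via tau — violates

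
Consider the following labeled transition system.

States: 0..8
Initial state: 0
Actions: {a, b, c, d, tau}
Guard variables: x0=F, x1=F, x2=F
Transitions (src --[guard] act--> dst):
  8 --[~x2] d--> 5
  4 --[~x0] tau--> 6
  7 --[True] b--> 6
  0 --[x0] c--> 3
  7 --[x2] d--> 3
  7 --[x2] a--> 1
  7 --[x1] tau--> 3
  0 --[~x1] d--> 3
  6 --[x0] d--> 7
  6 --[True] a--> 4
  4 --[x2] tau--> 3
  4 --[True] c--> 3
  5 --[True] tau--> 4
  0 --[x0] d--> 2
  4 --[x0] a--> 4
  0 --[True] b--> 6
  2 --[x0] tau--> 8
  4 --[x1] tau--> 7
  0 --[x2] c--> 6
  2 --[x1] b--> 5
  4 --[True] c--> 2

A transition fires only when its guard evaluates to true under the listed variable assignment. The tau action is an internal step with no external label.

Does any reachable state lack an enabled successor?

Reachable = {0,2,3,4,6}
  0: b→6  d→3  [2 exit(s)]
  2: ∅  [no exit]
  3: ∅  [no exit]
  4: c→2  c→3  tau→6  [3 exit(s)]
  6: a→4  [1 exit(s)]
Path to 2: b·a·c

Answer: DEADLOCK at state 2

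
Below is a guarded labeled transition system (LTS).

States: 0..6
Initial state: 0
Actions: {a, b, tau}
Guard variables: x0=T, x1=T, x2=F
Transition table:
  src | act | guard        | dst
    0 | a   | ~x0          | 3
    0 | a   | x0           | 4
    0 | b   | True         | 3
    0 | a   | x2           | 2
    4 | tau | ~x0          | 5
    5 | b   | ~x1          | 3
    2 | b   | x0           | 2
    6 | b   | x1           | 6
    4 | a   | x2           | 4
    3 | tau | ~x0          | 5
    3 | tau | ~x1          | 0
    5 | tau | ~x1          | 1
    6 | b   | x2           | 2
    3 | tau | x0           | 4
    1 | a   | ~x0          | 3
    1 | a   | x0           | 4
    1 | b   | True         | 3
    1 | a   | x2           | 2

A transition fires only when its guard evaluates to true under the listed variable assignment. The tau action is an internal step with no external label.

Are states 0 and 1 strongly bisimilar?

Bisimulation quotient by refinement:
  π0 = {{0,1,2,3,4,5,6}}
  π1 = {{0,1},{2,6},{3},{4,5}}
4 equivalence class(es) (converged in 2)
class of 0: {0,1}; class of 1: {0,1}

Answer: BISIMILAR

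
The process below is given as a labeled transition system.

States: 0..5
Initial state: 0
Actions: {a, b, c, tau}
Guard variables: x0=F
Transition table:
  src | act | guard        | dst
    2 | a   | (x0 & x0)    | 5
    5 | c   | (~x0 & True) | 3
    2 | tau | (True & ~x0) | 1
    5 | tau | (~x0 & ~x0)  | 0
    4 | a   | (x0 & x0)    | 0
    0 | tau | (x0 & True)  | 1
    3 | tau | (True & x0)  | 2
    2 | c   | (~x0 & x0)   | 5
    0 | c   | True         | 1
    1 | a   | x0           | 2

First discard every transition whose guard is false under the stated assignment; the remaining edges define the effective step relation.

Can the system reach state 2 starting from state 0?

4 transition(s) survive guard evaluation.
depth 0: {0}
depth 1: {1}  now seen {0,1}
Reachable = {0,1}

Answer: UNREACHABLE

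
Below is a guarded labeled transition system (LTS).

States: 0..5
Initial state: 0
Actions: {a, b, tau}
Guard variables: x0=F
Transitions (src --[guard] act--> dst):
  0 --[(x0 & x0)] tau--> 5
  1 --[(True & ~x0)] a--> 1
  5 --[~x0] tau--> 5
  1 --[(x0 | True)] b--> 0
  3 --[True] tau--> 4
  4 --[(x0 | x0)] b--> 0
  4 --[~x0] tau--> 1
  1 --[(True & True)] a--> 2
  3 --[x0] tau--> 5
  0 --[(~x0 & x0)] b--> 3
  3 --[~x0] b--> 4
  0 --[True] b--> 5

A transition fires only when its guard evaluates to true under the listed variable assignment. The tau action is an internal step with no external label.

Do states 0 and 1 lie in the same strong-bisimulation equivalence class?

Bisimulation quotient by refinement:
  π0 = {{0,1,2,3,4,5}}
  π1 = {{0},{1},{2},{3},{4,5}}
  π2 = {{0},{1},{2},{3},{4},{5}}
Fixed point at round 3; 6 class(es).
0∈{0}, 1∈{1}

Answer: NOT BISIMILAR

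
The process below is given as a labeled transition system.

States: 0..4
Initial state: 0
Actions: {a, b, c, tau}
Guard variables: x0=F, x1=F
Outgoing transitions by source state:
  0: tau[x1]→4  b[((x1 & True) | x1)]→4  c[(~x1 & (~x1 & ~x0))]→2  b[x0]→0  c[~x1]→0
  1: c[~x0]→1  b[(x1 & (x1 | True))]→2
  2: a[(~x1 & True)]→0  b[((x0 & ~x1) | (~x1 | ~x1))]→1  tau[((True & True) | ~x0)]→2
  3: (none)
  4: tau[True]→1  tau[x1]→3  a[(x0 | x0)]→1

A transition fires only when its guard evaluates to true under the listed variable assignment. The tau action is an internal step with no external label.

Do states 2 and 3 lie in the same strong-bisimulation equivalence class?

Answer: NOT BISIMILAR

Analysis:
Bisimulation quotient by refinement:
  π0 = {{0,1,2,3,4}}
  π1 = {{0,1},{2},{3},{4}}
  π2 = {{0},{1},{2},{3},{4}}
5 equivalence class(es) (converged in 3)
[2]={2}  [3]={3}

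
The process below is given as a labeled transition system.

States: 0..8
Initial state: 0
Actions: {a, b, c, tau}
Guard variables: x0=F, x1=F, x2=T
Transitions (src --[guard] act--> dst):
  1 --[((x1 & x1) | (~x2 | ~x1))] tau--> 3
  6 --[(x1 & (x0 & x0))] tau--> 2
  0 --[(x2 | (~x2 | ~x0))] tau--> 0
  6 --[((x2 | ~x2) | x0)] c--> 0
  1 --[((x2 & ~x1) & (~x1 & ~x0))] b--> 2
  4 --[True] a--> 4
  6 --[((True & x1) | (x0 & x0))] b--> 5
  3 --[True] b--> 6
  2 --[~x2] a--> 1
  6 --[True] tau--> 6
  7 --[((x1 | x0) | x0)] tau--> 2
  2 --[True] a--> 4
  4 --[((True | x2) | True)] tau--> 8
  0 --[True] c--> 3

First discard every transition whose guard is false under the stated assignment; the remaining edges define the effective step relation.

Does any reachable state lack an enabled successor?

R = {0,3,6}
  0: c→3  tau→0  [2 exit(s)]
  3: b→6  [1 exit(s)]
  6: c→0  tau→6  [2 exit(s)]

Answer: DEADLOCK-FREE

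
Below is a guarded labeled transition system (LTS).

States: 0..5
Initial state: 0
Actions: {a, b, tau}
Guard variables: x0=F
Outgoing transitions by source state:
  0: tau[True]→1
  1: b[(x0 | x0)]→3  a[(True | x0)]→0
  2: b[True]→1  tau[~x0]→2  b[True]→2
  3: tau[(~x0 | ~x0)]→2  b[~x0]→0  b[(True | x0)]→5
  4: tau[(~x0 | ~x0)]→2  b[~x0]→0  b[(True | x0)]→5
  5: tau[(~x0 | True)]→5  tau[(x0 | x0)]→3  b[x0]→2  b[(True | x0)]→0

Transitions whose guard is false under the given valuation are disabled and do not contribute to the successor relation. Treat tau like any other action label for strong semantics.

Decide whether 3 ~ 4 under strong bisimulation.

Compute ~ classes (split until stable):
  π0 = {{0,1,2,3,4,5}}
  π1 = {{0},{1},{2,3,4,5}}
  π2 = {{0},{1},{2},{3,4},{5}}
Fixed point at round 3; 5 class(es).
3∈{3,4}, 4∈{3,4}

Answer: BISIMILAR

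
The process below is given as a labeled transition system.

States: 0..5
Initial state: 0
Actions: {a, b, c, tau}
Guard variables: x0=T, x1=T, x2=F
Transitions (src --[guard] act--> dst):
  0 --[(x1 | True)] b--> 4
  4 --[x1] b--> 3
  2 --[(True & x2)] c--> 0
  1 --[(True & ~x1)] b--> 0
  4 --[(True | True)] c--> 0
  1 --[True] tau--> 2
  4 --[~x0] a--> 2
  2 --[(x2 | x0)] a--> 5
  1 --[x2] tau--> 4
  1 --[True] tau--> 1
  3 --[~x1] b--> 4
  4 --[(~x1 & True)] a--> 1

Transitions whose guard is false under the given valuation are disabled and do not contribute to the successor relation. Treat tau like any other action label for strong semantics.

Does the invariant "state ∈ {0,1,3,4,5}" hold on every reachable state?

Answer: INVARIANT HOLDS

Trace:
Safe = {0,1,3,4,5}
R = {0,3,4}
  0: ✓
  3: ✓
  4: ✓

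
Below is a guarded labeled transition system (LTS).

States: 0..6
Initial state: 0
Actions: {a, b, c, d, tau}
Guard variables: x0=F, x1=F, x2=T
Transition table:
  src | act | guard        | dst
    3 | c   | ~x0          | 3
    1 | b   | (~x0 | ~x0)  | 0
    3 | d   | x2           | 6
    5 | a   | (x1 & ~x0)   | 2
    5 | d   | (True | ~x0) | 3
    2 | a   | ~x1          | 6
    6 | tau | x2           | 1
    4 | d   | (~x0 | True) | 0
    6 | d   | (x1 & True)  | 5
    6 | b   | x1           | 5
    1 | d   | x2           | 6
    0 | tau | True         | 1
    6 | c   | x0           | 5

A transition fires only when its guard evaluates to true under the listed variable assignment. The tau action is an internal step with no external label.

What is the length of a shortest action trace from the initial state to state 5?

Answer: UNREACHABLE

Analysis:
Layered search for 5:
  depth 0: {0}
  depth 1: {1}
  depth 2: {6}
5 never appears.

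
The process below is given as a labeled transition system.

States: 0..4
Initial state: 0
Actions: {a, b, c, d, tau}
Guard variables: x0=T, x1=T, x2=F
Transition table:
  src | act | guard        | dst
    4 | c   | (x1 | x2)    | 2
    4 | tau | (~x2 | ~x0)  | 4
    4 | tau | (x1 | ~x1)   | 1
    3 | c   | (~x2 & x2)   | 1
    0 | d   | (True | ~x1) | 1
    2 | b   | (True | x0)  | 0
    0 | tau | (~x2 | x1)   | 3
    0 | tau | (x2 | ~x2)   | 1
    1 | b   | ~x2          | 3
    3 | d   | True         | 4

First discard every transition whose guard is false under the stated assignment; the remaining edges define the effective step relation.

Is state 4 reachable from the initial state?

Guard filter leaves 9 enabled edge(s).
L0 = {0}
L1 = {1,3}  total {0,1,3}
L2 = {4}  total {0,1,3,4}
L3 = {2}  total {0,1,2,3,4}
Reach set: {0,1,2,3,4}
trace reaching 4: tau·d

Answer: REACHABLE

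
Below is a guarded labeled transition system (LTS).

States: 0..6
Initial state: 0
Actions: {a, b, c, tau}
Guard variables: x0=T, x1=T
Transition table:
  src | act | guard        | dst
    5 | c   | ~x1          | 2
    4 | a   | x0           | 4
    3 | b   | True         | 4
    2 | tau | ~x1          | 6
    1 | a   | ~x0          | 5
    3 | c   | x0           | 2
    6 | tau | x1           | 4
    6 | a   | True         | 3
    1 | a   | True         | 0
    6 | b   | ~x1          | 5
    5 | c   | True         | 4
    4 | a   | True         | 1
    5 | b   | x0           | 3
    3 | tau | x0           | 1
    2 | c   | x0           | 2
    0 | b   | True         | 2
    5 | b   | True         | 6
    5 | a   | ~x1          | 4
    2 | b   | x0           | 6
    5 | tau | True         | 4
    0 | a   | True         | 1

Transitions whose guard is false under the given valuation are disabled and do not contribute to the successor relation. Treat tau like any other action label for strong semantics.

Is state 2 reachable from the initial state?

16 transition(s) survive guard evaluation.
Layer 0: {0}
Layer 1: {1,2}  cumulative {0,1,2}
Layer 2: {6}  cumulative {0,1,2,6}
Layer 3: {3,4}  cumulative {0,1,2,3,4,6}
R = {0,1,2,3,4,6}
Path to 2: b

Answer: REACHABLE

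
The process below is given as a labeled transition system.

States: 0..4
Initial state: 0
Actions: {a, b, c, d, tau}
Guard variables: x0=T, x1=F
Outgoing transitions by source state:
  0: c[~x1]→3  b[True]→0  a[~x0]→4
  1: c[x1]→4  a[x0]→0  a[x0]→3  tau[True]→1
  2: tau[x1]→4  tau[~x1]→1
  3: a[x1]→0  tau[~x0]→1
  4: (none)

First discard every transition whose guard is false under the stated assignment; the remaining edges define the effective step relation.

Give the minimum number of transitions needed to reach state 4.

Breadth-first toward 4:
  L0 = {0}
  L1 = {3}
4 never appears.

Answer: UNREACHABLE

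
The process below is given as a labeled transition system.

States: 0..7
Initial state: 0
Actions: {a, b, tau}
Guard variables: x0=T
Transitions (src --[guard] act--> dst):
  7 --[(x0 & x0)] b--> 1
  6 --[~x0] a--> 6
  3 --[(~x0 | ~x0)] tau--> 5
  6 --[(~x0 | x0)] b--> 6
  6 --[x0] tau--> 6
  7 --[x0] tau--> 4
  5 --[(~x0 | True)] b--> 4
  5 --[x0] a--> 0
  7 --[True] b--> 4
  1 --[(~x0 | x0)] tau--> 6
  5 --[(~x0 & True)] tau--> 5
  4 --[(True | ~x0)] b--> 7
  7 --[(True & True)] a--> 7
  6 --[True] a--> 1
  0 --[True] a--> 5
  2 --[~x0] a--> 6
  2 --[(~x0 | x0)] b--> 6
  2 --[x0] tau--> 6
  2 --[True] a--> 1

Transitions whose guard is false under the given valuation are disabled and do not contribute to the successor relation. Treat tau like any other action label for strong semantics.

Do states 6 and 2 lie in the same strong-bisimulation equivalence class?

Compute ~ classes (split until stable):
  P[0] = {{0,1,2,3,4,5,6,7}}
  P[1] = {{0},{1},{2,6,7},{3},{4},{5}}
  P[2] = {{0},{1},{2,6},{3},{4},{5},{7}}
stable after 3 split(s): 7 block(s)
[6]={2,6}  [2]={2,6}

Answer: BISIMILAR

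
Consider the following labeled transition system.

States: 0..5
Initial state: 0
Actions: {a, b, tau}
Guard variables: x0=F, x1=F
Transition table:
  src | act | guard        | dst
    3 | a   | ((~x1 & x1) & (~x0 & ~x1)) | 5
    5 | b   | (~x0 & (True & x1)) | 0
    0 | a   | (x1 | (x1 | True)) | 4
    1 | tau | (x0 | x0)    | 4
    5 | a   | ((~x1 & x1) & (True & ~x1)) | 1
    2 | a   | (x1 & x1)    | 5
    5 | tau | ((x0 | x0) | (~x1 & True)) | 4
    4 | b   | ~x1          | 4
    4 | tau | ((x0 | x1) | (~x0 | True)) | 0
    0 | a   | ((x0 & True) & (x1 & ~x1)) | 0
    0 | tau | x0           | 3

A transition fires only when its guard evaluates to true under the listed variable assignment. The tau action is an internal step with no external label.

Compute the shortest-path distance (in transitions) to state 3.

Answer: UNREACHABLE

Analysis:
BFS to 3:
  L0 = {0}
  L1 = {4}
3 never appears.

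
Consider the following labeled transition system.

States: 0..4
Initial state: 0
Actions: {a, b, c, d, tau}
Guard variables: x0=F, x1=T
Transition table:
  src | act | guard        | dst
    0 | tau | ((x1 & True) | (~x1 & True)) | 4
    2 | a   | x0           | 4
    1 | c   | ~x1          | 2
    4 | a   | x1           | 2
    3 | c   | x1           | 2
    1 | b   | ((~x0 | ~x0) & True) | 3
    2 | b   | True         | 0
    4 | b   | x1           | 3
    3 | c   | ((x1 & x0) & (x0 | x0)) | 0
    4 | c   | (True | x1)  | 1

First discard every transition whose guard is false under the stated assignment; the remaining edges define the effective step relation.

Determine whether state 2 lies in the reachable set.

Guard filter leaves 7 enabled edge(s).
depth 0: {0}
depth 1: {4}  cumulative {0,4}
depth 2: {1,2,3}  cumulative {0,1,2,3,4}
R = {0,1,2,3,4}
witness 2: tau·a

Answer: REACHABLE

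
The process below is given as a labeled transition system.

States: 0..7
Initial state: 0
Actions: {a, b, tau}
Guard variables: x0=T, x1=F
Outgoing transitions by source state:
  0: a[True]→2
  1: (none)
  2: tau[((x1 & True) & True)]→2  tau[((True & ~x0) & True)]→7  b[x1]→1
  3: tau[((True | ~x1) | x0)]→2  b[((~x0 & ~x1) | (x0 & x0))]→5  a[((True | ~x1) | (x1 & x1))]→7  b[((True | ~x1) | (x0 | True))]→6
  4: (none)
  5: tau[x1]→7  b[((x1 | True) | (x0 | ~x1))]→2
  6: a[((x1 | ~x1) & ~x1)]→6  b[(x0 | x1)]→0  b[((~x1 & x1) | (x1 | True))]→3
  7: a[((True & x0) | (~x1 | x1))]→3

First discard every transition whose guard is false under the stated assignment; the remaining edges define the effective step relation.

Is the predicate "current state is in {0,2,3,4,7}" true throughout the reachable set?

Allowed set {0,2,3,4,7}
R = {0,2}
  0: ok
  2: ok

Answer: INVARIANT HOLDS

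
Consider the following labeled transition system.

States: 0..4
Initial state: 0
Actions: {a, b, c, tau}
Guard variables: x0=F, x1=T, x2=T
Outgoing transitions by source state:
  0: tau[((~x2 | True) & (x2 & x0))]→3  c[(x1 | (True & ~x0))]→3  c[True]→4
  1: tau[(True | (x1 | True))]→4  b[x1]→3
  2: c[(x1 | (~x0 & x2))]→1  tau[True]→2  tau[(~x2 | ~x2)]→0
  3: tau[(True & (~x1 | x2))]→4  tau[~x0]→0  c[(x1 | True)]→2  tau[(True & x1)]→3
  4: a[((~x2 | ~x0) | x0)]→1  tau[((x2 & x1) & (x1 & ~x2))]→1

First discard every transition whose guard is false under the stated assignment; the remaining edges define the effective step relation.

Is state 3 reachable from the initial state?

Answer: REACHABLE

Analysis:
After dropping false guards: 11 live edges.
depth 0: {0}
depth 1: {3,4}  now seen {0,3,4}
depth 2: {1,2}  now seen {0,1,2,3,4}
R = {0,1,2,3,4}
witness 3: c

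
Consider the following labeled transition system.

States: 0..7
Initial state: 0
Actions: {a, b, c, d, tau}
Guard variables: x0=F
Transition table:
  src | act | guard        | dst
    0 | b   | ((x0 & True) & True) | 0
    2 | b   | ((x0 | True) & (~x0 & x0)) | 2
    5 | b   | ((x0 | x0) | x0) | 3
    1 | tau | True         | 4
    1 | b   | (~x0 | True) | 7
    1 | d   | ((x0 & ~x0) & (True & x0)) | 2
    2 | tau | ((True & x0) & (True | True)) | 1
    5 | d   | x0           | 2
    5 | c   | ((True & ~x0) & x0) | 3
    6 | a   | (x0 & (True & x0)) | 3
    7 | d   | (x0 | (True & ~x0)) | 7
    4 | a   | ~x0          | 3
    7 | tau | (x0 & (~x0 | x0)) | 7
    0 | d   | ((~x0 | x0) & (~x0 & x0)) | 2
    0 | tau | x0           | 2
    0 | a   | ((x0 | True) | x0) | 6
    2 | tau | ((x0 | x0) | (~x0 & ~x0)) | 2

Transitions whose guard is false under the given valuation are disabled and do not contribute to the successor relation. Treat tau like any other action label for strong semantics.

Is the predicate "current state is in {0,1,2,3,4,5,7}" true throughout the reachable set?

Allowed set {0,1,2,3,4,5,7}
Reach set: {0,6}
  0: ✓
  6: VIOLATES
witness against invariant: a → 6

Answer: INVARIANT VIOLATED at state 6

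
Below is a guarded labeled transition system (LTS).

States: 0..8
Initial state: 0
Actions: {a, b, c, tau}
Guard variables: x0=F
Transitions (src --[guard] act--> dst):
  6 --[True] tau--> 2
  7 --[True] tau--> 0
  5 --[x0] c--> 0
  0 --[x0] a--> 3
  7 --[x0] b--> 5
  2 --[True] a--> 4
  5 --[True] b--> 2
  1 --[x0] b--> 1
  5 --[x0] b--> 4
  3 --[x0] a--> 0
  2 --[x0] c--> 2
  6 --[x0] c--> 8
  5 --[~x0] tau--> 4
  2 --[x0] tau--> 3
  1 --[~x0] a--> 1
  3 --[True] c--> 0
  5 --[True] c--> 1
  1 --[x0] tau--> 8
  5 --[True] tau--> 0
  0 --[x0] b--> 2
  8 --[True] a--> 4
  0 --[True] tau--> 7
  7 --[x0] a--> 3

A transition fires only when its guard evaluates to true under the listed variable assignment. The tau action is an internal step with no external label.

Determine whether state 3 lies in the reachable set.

Answer: UNREACHABLE

Working:
After dropping false guards: 11 live edges.
depth 0: {0}
depth 1: {7}  now seen {0,7}
Reachable = {0,7}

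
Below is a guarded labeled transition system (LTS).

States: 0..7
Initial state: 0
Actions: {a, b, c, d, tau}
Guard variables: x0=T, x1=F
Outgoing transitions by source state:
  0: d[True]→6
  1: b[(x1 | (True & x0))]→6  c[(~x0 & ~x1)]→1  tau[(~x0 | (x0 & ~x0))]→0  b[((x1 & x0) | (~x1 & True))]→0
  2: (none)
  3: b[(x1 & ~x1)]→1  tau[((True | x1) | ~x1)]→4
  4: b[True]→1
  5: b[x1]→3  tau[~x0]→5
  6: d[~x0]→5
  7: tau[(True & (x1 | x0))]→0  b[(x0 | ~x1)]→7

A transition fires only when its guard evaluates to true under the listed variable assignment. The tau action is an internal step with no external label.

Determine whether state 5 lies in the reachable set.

Answer: UNREACHABLE

Analysis:
After dropping false guards: 7 live edges.
Layer 0: {0}
Layer 1: {6}  cumulative {0,6}
Reach set: {0,6}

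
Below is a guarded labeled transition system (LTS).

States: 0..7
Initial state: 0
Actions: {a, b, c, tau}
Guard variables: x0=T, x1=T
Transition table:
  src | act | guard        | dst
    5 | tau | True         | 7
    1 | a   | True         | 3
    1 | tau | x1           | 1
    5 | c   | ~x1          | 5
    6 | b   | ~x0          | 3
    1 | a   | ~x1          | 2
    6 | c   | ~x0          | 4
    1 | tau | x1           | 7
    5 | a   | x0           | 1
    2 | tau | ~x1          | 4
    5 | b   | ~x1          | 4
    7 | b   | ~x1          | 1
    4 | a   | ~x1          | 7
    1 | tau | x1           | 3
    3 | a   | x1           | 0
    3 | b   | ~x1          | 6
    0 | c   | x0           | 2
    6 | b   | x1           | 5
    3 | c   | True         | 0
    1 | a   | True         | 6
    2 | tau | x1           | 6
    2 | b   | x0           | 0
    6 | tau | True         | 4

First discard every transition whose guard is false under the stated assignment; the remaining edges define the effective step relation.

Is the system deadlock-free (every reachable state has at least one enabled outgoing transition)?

Answer: DEADLOCK at state 4

Trace:
R = {0,1,2,3,4,5,6,7}
  0: c→2  [deg 1]
  1: a→3  a→6  tau→1  tau→3  tau→7  [deg 5]
  2: b→0  tau→6  [deg 2]
  3: a→0  c→0  [deg 2]
  4: ∅  [STUCK]
  5: a→1  tau→7  [deg 2]
  6: b→5  tau→4  [deg 2]
  7: ∅  [STUCK]
witness 4: c·tau·tau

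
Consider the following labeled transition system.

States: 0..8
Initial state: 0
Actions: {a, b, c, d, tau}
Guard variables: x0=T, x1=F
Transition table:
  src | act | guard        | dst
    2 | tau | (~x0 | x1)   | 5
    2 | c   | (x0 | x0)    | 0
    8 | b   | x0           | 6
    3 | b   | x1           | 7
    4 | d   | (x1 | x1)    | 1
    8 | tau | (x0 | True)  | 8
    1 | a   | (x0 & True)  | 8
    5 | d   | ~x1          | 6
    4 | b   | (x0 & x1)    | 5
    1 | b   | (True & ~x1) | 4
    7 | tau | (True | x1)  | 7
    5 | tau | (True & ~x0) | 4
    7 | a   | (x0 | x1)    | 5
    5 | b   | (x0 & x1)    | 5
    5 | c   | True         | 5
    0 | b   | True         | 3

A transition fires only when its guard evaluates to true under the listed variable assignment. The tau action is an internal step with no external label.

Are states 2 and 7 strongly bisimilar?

Answer: NOT BISIMILAR

Working:
Bisimulation quotient by refinement:
  round 0: {{0,1,2,3,4,5,6,7,8}}
  round 1: {{0},{1},{2},{3,4,6},{5},{7},{8}}
7 equivalence class(es) (converged in 2)
2∈{2}, 7∈{7}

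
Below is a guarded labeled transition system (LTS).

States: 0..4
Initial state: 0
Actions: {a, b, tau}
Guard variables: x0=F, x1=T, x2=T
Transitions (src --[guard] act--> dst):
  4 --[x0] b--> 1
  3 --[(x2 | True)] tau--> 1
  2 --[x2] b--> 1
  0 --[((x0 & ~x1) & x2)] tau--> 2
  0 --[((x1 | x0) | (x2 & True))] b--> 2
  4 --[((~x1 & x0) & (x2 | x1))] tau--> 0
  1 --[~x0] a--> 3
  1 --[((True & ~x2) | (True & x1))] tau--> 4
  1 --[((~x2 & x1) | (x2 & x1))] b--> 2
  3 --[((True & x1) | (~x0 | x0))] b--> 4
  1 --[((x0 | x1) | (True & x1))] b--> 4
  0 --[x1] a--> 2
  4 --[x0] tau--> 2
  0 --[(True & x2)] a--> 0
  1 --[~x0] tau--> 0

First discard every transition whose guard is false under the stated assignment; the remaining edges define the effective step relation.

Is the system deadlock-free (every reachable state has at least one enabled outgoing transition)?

Reachable = {0,1,2,3,4}
  0: a→0  a→2  b→2  [3 exit(s)]
  1: a→3  b→2  b→4  tau→0  tau→4  [5 exit(s)]
  2: b→1  [1 exit(s)]
  3: b→4  tau→1  [2 exit(s)]
  4: ∅  [no exit]
Path to 4: b·b·tau

Answer: DEADLOCK at state 4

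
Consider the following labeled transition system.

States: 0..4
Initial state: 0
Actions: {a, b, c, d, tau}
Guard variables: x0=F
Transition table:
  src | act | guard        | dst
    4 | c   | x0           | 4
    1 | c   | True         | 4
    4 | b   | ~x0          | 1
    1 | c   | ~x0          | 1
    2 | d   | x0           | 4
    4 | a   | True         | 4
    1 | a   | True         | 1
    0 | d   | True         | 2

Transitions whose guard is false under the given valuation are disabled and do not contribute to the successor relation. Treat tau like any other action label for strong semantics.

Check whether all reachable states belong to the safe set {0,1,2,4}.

Answer: INVARIANT HOLDS

Trace:
Inv-set: {0,1,2,4}
R = {0,2}
  0: safe
  2: safe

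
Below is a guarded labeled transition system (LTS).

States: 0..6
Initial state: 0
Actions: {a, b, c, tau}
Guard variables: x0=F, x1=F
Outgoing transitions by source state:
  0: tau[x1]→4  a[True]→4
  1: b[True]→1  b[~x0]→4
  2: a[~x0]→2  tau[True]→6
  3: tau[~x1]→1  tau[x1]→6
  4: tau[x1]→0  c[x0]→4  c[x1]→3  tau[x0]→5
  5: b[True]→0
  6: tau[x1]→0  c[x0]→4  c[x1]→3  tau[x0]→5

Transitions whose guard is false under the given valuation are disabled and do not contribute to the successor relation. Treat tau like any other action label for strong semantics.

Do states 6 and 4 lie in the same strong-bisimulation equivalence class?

Answer: BISIMILAR

Working:
Bisimulation quotient by refinement:
  P[0] = {{0,1,2,3,4,5,6}}
  P[1] = {{0},{1,5},{2},{3},{4,6}}
  P[2] = {{0},{1},{2},{3},{4,6},{5}}
Fixed point at round 3; 6 class(es).
[6]={4,6}  [4]={4,6}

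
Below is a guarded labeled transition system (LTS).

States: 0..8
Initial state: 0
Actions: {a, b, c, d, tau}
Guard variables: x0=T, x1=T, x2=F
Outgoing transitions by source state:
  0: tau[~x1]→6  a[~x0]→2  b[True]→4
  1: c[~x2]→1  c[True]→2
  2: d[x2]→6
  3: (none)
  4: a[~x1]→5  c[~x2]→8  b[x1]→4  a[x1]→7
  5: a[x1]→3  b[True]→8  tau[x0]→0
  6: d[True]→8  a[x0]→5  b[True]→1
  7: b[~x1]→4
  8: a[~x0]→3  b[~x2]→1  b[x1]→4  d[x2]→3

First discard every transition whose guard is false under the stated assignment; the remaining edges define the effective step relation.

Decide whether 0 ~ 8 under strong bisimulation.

Bisimulation quotient by refinement:
  P[0] = {{0,1,2,3,4,5,6,7,8}}
  P[1] = {{0,8},{1},{2,3,7},{4},{5},{6}}
  P[2] = {{0},{1},{2,3,7},{4},{5},{6},{8}}
Fixed point at round 3; 7 class(es).
[0]={0}  [8]={8}

Answer: NOT BISIMILAR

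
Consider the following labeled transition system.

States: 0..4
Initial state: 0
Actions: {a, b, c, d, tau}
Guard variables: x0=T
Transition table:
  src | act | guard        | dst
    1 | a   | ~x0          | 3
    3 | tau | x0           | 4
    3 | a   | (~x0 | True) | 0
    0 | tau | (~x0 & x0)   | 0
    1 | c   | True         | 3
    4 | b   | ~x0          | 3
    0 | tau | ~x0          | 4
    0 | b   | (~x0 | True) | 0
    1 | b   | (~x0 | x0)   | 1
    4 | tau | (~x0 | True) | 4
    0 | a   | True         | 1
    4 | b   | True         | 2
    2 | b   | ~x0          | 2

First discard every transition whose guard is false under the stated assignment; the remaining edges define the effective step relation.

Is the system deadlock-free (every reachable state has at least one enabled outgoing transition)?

Reach set: {0,1,2,3,4}
  0: a→1  b→0  [deg 2]
  1: b→1  c→3  [deg 2]
  2: ∅  [deadlock]
  3: a→0  tau→4  [deg 2]
  4: b→2  tau→4  [deg 2]
witness 2: a·c·tau·b

Answer: DEADLOCK at state 2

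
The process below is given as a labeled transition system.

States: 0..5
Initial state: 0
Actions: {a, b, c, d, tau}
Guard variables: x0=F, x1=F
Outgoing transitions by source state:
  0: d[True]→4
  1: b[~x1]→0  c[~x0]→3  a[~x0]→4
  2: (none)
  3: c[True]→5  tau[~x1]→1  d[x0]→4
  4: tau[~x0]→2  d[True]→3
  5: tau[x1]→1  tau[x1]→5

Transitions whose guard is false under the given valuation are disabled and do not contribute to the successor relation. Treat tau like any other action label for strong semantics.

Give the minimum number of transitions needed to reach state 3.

BFS to 3:
  depth 0: {0}
  depth 1: {4}
  depth 2: {2,3}
depth(3)=2, e.g. d·d

Answer: 2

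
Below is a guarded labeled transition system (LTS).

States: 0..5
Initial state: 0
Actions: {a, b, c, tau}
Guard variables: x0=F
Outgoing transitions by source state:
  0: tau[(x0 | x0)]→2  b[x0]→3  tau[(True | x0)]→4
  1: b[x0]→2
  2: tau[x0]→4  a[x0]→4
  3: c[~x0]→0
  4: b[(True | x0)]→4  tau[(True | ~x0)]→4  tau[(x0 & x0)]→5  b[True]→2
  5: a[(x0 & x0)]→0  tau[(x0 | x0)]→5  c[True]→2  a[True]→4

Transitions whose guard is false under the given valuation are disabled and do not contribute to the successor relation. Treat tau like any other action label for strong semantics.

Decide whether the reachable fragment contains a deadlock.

Answer: DEADLOCK at state 2

Analysis:
Reachable = {0,2,4}
  0: tau→4  [1 out]
  2: ∅  [deadlock]
  4: b→2  b→4  tau→4  [3 out]
trace reaching 2: tau·b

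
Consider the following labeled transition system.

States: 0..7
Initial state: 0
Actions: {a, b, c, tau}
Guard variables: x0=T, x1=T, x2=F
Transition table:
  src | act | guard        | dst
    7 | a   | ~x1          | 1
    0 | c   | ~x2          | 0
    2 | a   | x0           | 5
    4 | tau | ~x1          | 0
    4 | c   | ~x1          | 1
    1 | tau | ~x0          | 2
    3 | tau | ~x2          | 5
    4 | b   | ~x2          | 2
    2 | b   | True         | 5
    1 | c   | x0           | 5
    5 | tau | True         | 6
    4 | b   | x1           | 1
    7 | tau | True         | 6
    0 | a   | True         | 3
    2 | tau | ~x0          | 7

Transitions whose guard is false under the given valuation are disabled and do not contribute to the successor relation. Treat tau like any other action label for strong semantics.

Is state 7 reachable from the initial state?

10 transition(s) survive guard evaluation.
depth 0: {0}
depth 1: {3}  now seen {0,3}
depth 2: {5}  now seen {0,3,5}
depth 3: {6}  now seen {0,3,5,6}
R = {0,3,5,6}

Answer: UNREACHABLE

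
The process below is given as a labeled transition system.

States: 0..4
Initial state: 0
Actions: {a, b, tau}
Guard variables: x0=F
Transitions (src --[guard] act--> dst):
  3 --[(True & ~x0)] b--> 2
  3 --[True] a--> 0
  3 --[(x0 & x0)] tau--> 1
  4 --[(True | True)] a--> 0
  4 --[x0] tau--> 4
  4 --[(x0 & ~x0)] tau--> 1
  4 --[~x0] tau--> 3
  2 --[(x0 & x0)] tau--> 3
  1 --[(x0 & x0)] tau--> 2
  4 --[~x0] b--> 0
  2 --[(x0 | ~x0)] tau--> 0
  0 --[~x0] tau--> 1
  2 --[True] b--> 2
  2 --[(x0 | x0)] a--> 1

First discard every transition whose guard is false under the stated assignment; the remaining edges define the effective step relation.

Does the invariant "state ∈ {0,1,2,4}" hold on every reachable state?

Safe = {0,1,2,4}
Reachable = {0,1}
  0: ok
  1: ok

Answer: INVARIANT HOLDS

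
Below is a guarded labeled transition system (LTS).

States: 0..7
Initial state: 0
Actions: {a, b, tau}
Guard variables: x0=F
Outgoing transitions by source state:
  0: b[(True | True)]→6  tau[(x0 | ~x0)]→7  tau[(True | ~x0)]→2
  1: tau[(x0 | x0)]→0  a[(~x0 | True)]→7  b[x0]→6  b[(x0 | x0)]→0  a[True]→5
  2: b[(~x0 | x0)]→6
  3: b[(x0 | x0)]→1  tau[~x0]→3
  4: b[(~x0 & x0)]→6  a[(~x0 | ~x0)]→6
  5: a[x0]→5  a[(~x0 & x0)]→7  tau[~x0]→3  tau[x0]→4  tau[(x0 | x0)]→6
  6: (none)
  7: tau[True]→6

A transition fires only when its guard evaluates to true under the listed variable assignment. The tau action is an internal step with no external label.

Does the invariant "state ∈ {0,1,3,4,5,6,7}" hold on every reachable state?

Allowed set {0,1,3,4,5,6,7}
Reach set: {0,2,6,7}
  0: ✓
  2: outside
  6: ✓
  7: ✓
reach 2 via tau — violates

Answer: INVARIANT VIOLATED at state 2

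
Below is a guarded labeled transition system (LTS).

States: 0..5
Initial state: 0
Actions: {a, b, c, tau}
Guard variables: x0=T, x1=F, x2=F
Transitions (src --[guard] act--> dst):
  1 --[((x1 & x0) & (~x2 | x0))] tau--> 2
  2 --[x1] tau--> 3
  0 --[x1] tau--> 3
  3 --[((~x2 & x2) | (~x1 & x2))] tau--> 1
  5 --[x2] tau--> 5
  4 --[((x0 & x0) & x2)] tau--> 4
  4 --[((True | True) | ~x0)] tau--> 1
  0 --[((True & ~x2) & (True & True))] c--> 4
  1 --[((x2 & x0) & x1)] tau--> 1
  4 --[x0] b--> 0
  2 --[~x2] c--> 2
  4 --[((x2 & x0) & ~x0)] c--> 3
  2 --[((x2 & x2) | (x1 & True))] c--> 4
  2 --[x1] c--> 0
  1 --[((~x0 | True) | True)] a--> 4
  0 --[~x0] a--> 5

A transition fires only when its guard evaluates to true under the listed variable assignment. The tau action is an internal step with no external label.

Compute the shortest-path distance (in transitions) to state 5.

Layered search for 5:
  Layer 0: {0}
  Layer 1: {4}
  Layer 2: {1}
5 never appears.

Answer: UNREACHABLE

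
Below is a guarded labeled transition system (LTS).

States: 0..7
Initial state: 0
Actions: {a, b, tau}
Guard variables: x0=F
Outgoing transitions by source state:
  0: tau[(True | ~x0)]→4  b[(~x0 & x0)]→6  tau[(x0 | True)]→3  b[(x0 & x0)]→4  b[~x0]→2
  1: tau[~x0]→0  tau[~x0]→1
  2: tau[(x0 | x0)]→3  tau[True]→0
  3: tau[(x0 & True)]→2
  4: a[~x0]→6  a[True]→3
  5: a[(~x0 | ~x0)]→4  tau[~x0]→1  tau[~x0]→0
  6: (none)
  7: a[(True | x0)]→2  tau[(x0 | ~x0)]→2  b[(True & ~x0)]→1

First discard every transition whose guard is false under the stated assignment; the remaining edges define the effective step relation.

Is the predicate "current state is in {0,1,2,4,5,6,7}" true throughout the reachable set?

Answer: INVARIANT VIOLATED at state 3

Analysis:
Allowed set {0,1,2,4,5,6,7}
Reach set: {0,2,3,4,6}
  0: ✓
  2: ✓
  3: outside
  4: ✓
  6: ✓
reach 3 via tau — violates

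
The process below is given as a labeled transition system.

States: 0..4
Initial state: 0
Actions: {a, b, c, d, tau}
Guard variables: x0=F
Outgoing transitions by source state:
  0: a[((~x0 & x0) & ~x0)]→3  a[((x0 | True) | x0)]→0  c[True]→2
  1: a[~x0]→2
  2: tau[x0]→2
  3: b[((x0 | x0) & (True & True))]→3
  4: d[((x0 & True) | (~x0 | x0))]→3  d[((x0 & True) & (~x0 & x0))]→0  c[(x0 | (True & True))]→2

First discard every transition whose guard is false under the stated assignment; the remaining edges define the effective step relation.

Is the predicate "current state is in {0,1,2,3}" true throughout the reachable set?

Answer: INVARIANT HOLDS

Analysis:
Safe = {0,1,2,3}
Reach set: {0,2}
  0: ok
  2: ok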